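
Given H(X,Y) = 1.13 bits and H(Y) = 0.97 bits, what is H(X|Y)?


H(X|Y) = H(X,Y) - H(Y) = 1.13 - 0.97 = 0.16

0.16 bits


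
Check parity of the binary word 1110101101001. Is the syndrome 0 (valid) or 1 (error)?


Syndrome = XOR of all bits = 1 XOR 1 XOR 1 XOR 0 XOR 1 XOR 0 XOR 1 XOR 1 XOR 0 XOR 1 XOR 0 XOR 0 XOR 1 = 0

0


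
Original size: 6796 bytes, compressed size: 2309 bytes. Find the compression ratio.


Ratio = original / compressed = 6796 / 2309 = 2.9433

2.9433


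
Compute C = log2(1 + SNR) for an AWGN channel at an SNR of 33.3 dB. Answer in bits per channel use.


SNR_linear = 10^(33.3/10) = 2137.9621; C = log2(1 + SNR_linear) = log2(1 + 2137.9621) = 11.0627

11.0627 bits/channel use


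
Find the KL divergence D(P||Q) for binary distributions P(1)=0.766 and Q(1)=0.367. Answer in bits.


KL = p*log2(p/q) + (1-p)*log2((1-p)/(1-q)) = 0.766*log2(0.766/0.367) + 0.234*log2(0.234/0.633) = 0.4772

0.4772 bits


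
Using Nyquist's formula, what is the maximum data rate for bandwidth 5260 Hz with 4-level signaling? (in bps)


Rate = 2 * B * log2(M) = 2 * 5260 * 2.0 = 21040.0

21040.0 bps


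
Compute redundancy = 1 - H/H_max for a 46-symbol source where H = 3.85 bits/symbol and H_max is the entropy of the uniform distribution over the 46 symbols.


H_max = log2(K) = log2(46) = 5.5236 bits/symbol. Redundancy = 1 - H/H_max = 1 - 3.85/5.5236 = 1 - 0.697 = 0.303

0.303


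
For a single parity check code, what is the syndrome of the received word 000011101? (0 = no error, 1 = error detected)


Syndrome = XOR of all bits = 0 XOR 0 XOR 0 XOR 0 XOR 1 XOR 1 XOR 1 XOR 0 XOR 1 = 0

0


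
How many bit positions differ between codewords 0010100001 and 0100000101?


Count differing positions: . ^ ^ . ^ . . ^ . . = 4 differences

4


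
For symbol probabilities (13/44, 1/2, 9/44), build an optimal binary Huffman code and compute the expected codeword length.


Huffman construction (repeatedly merge the two least-probable nodes; each merge adds 1 bit to every symbol beneath it): 9/44 + 13/44 = 1/2; 1/2 + 1/2 = 1. Resulting codeword lengths (in the order the probabilities were given): (2, 1, 2). L_avg = sum(p_i * l_i) = 13/44*2 + 1/2*1 + 9/44*2 = 3/2 = 1.5

1.5 bits


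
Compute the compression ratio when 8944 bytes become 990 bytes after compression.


Ratio = original / compressed = 8944 / 990 = 9.0343

9.0343


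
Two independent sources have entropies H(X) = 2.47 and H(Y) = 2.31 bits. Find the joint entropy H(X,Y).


For independent variables, H(X,Y) = H(X) + H(Y) = 2.47 + 2.31 = 4.78

4.78 bits


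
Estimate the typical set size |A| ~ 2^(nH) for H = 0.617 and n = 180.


log2|A_typical| = nH = 180 * 0.617 = 111.06, so |A_typical| ~ 2^111.06 = 2.706e+33

2.706e+33


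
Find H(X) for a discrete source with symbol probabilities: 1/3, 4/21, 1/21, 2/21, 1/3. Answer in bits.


H = -sum(p_i * log2(p_i)). Terms: -(1/3)*log2(1/3) = 0.528321; -(4/21)*log2(4/21) = 0.455680; -(1/21)*log2(1/21) = 0.209158; -(2/21)*log2(2/21) = 0.323078; -(1/3)*log2(1/3) = 0.528321. H = 0.528321 + 0.455680 + 0.209158 + 0.323078 + 0.528321 = 2.0446

2.0446 bits


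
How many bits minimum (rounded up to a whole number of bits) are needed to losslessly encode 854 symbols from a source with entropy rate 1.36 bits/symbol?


Minimum bits >= n * H = 854 * 1.36 = 1161.44, rounded up to a whole number of bits = 1162

1162 bits


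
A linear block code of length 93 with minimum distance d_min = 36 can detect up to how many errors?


Detection capability = d_min - 1 = 36 - 1 = 35

35 errors


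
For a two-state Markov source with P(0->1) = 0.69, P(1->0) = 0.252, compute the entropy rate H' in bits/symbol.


Stationary distribution: pi_0 = p10/(p01+p10) = 0.2675, pi_1 = 0.7325. Entropy rate H' = pi_0*H(p01) + pi_1*H(p10) = 0.2675*0.8932 + 0.7325*0.8144 = 0.8355

0.8355 bits/symbol


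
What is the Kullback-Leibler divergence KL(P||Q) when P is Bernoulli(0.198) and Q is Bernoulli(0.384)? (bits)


KL = p*log2(p/q) + (1-p)*log2((1-p)/(1-q)) = 0.198*log2(0.198/0.384) + 0.802*log2(0.802/0.616) = 0.1161

0.1161 bits


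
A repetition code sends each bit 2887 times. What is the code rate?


Rate = k/n = 1/2887

1/2887


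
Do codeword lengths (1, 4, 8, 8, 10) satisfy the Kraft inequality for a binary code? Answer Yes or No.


Kraft sum = sum(2^(-l_i)) = 0.5713, need <= 1. Result: satisfied (a binary prefix-free code with these lengths exists)

Yes


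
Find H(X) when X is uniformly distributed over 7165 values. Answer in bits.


H = log2(n) = log2(7165) = 12.8068

12.8068 bits


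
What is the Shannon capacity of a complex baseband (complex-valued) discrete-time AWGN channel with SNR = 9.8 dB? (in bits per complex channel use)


SNR_linear = 10^(9.8/10) = 9.5499; C = log2(1 + SNR_linear) = log2(1 + 9.5499) = 3.3992

3.3992 bits/channel use


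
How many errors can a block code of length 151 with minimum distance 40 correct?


Correction capability = floor((d-1)/2) = floor((40-1)/2) = 19

19 errors


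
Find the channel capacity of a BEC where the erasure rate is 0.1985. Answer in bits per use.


C = 1 - epsilon = 1 - 0.1985 = 0.8015

0.8015 bits


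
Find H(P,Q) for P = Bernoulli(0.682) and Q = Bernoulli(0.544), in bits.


H(P,Q) = -p*log2(q) - (1-p)*log2(1-q). -0.682*log2(0.544) = 0.599015; -0.318*log2(0.456) = 0.360260. H(P,Q) = 0.599015 + 0.360260 = 0.9593

0.9593 bits


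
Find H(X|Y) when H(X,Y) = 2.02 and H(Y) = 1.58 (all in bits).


H(X|Y) = H(X,Y) - H(Y) = 2.02 - 1.58 = 0.44

0.44 bits


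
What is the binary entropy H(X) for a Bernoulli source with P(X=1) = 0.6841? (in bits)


H = -p*log2(p) - (1-p)*log2(1-p). -0.6841*log2(0.6841) = 0.374696; -0.3159*log2(0.3159) = 0.525171. H = 0.374696 + 0.525171 = 0.8999

0.8999 bits


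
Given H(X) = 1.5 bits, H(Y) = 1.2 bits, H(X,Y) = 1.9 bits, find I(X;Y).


I(X;Y) = H(X) + H(Y) - H(X,Y) = 1.5 + 1.2 - 1.9 = 0.8

0.8 bits


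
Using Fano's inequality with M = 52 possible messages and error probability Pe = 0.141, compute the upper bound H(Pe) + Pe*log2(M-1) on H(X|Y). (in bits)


H(Pe) = -Pe*log2(Pe) - (1-Pe)*log2(1-Pe) = -0.141*log2(0.141) - 0.859*log2(0.859) = 0.398499 + 0.188353 = 0.5869. Pe*log2(M-1) = 0.141*log2(51) = 0.799812. Bound = H(Pe) + Pe*log2(M-1) = 0.398499 + 0.188353 + 0.799812 = 1.3867

1.3867 bits


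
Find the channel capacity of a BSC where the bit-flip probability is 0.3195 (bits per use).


H(p) = -p*log2(p) - (1-p)*log2(1-p) = -0.3195*log2(0.3195) - 0.6805*log2(0.6805) = 0.525933 + 0.377904 = 0.9038. C = 1 - H(p) = 1 - 0.9038 = 0.0962

0.0962 bits


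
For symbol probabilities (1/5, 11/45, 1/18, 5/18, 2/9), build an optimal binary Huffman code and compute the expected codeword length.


Huffman construction (repeatedly merge the two least-probable nodes; each merge adds 1 bit to every symbol beneath it): 1/18 + 1/5 = 23/90; 2/9 + 11/45 = 7/15; 23/90 + 5/18 = 8/15; 7/15 + 8/15 = 1. Resulting codeword lengths (in the order the probabilities were given): (3, 2, 3, 2, 2). L_avg = sum(p_i * l_i) = 1/5*3 + 11/45*2 + 1/18*3 + 5/18*2 + 2/9*2 = 203/90 = 2.2556

2.2556 bits


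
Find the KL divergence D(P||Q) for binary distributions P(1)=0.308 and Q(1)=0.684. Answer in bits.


KL = p*log2(p/q) + (1-p)*log2((1-p)/(1-q)) = 0.308*log2(0.308/0.684) + 0.692*log2(0.692/0.316) = 0.428

0.428 bits


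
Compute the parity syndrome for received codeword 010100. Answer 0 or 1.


Syndrome = XOR of all bits = 0 XOR 1 XOR 0 XOR 1 XOR 0 XOR 0 = 0

0


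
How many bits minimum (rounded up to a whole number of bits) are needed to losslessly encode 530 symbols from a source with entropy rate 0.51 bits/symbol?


Minimum bits >= n * H = 530 * 0.51 = 270.3, rounded up to a whole number of bits = 271

271 bits


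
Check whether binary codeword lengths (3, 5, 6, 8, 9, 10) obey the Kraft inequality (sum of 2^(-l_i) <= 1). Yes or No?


Kraft sum = sum(2^(-l_i)) = 0.1787, need <= 1. Result: satisfied (a binary prefix-free code with these lengths exists)

Yes


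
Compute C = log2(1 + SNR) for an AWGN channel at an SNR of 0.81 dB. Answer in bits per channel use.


SNR_linear = 10^(0.81/10) = 1.205; C = log2(1 + SNR_linear) = log2(1 + 1.205) = 1.1408

1.1408 bits/channel use


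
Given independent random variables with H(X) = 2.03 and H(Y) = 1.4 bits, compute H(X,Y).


For independent variables, H(X,Y) = H(X) + H(Y) = 2.03 + 1.4 = 3.43

3.43 bits


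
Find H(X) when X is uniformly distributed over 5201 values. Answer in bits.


H = log2(n) = log2(5201) = 12.3446

12.3446 bits


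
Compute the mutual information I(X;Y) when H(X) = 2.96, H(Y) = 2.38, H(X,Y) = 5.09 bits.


I(X;Y) = H(X) + H(Y) - H(X,Y) = 2.96 + 2.38 - 5.09 = 0.25

0.25 bits


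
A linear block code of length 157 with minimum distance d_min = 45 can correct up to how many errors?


Correction capability = floor((d-1)/2) = floor((45-1)/2) = 22

22 errors


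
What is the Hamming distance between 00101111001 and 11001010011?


Count differing positions: ^ ^ ^ . . ^ . ^ . ^ . = 6 differences

6


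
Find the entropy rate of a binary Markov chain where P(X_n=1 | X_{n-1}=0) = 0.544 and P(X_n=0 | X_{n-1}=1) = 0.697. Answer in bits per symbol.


Stationary distribution: pi_0 = p10/(p01+p10) = 0.5616, pi_1 = 0.4384. Entropy rate H' = pi_0*H(p01) + pi_1*H(p10) = 0.5616*0.9944 + 0.4384*0.8849 = 0.9464

0.9464 bits/symbol


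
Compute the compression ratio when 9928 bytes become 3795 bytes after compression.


Ratio = original / compressed = 9928 / 3795 = 2.6161

2.6161


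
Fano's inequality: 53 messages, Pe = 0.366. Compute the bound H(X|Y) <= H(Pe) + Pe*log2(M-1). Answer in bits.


H(Pe) = -Pe*log2(Pe) - (1-Pe)*log2(1-Pe) = -0.366*log2(0.366) - 0.634*log2(0.634) = 0.530731 + 0.416820 = 0.9476. Pe*log2(M-1) = 0.366*log2(52) = 2.086361. Bound = H(Pe) + Pe*log2(M-1) = 0.530731 + 0.416820 + 2.086361 = 3.0339

3.0339 bits


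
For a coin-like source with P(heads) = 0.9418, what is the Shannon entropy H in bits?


H = -p*log2(p) - (1-p)*log2(1-p). -0.9418*log2(0.9418) = 0.081473; -0.0582*log2(0.0582) = 0.238785. H = 0.081473 + 0.238785 = 0.3203

0.3203 bits


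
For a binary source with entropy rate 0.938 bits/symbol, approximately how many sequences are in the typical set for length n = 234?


log2|A_typical| = nH = 234 * 0.938 = 219.492, so |A_typical| ~ 2^219.492 = 1.185e+66

1.185e+66


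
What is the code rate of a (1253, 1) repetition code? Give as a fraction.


Rate = k/n = 1/1253

1/1253


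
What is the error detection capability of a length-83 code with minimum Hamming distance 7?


Detection capability = d_min - 1 = 7 - 1 = 6

6 errors


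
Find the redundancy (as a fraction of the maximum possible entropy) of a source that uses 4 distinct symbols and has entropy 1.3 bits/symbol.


H_max = log2(K) = log2(4) = 2.0 bits/symbol. Redundancy = 1 - H/H_max = 1 - 1.3/2.0 = 1 - 0.65 = 0.35

0.35


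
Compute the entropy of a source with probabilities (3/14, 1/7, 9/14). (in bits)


H = -sum(p_i * log2(p_i)). Terms: -(3/14)*log2(3/14) = 0.476227; -(1/7)*log2(1/7) = 0.401051; -(9/14)*log2(9/14) = 0.409776. H = 0.476227 + 0.401051 + 0.409776 = 1.2871

1.2871 bits


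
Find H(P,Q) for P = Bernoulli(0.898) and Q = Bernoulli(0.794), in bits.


H(P,Q) = -p*log2(q) - (1-p)*log2(1-q). -0.898*log2(0.794) = 0.298845; -0.102*log2(0.206) = 0.232487. H(P,Q) = 0.298845 + 0.232487 = 0.5313

0.5313 bits


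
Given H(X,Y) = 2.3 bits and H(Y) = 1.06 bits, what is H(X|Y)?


H(X|Y) = H(X,Y) - H(Y) = 2.3 - 1.06 = 1.24

1.24 bits


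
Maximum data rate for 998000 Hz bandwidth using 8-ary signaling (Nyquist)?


Rate = 2 * B * log2(M) = 2 * 998000 * 3.0 = 5988000.0

5988000.0 bps


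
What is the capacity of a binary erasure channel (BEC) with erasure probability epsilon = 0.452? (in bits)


C = 1 - epsilon = 1 - 0.452 = 0.548

0.548 bits


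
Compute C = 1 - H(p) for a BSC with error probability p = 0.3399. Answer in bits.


H(p) = -p*log2(p) - (1-p)*log2(1-p) = -0.3399*log2(0.3399) - 0.6601*log2(0.6601) = 0.529162 + 0.395561 = 0.9247. C = 1 - H(p) = 1 - 0.9247 = 0.0753

0.0753 bits


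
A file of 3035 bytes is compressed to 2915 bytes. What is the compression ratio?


Ratio = original / compressed = 3035 / 2915 = 1.0412

1.0412


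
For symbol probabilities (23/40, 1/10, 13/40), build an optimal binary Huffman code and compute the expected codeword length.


Huffman construction (repeatedly merge the two least-probable nodes; each merge adds 1 bit to every symbol beneath it): 1/10 + 13/40 = 17/40; 17/40 + 23/40 = 1. Resulting codeword lengths (in the order the probabilities were given): (1, 2, 2). L_avg = sum(p_i * l_i) = 23/40*1 + 1/10*2 + 13/40*2 = 57/40 = 1.425

1.425 bits


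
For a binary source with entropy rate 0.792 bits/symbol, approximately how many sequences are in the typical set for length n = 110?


log2|A_typical| = nH = 110 * 0.792 = 87.12, so |A_typical| ~ 2^87.12 = 1.682e+26

1.682e+26


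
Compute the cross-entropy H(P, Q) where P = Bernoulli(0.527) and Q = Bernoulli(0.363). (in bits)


H(P,Q) = -p*log2(q) - (1-p)*log2(1-q). -0.527*log2(0.363) = 0.770452; -0.473*log2(0.637) = 0.307750. H(P,Q) = 0.770452 + 0.307750 = 1.0782

1.0782 bits


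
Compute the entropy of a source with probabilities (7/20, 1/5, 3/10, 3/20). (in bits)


H = -sum(p_i * log2(p_i)). Terms: -(7/20)*log2(7/20) = 0.530101; -(1/5)*log2(1/5) = 0.464386; -(3/10)*log2(3/10) = 0.521090; -(3/20)*log2(3/20) = 0.410545. H = 0.530101 + 0.464386 + 0.521090 + 0.410545 = 1.9261

1.9261 bits


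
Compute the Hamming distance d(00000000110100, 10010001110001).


Count differing positions: ^ . . ^ . . . ^ . . . ^ . ^ = 5 differences

5


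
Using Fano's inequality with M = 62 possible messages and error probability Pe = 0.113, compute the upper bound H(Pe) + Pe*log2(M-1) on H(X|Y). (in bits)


H(Pe) = -Pe*log2(Pe) - (1-Pe)*log2(1-Pe) = -0.113*log2(0.113) - 0.887*log2(0.887) = 0.355453 + 0.153446 = 0.5089. Pe*log2(M-1) = 0.113*log2(61) = 0.670173. Bound = H(Pe) + Pe*log2(M-1) = 0.355453 + 0.153446 + 0.670173 = 1.1791

1.1791 bits


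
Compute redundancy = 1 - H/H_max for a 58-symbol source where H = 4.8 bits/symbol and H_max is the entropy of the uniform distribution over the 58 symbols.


H_max = log2(K) = log2(58) = 5.858 bits/symbol. Redundancy = 1 - H/H_max = 1 - 4.8/5.858 = 1 - 0.8194 = 0.1806

0.1806


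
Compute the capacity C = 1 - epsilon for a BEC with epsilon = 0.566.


C = 1 - epsilon = 1 - 0.566 = 0.434

0.434 bits


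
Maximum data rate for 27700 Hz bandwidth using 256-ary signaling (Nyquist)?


Rate = 2 * B * log2(M) = 2 * 27700 * 8.0 = 443200.0

443200.0 bps


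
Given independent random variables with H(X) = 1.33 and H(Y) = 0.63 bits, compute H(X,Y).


For independent variables, H(X,Y) = H(X) + H(Y) = 1.33 + 0.63 = 1.96

1.96 bits


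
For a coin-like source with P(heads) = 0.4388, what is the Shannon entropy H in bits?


H = -p*log2(p) - (1-p)*log2(1-p). -0.4388*log2(0.4388) = 0.521454; -0.5612*log2(0.5612) = 0.467711. H = 0.521454 + 0.467711 = 0.9892

0.9892 bits


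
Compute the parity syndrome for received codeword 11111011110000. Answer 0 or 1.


Syndrome = XOR of all bits = 1 XOR 1 XOR 1 XOR 1 XOR 1 XOR 0 XOR 1 XOR 1 XOR 1 XOR 1 XOR 0 XOR 0 XOR 0 XOR 0 = 1

1


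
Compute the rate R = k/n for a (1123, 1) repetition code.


Rate = k/n = 1/1123

1/1123


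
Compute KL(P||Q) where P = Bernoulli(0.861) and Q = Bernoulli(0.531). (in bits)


KL = p*log2(p/q) + (1-p)*log2((1-p)/(1-q)) = 0.861*log2(0.861/0.531) + 0.139*log2(0.139/0.469) = 0.3565

0.3565 bits


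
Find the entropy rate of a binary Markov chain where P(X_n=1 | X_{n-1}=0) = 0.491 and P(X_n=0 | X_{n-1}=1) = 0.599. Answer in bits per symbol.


Stationary distribution: pi_0 = p10/(p01+p10) = 0.5495, pi_1 = 0.4505. Entropy rate H' = pi_0*H(p01) + pi_1*H(p10) = 0.5495*0.9998 + 0.4505*0.9715 = 0.987

0.987 bits/symbol


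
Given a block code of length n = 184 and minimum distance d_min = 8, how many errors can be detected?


Detection capability = d_min - 1 = 8 - 1 = 7

7 errors


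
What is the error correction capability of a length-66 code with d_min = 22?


Correction capability = floor((d-1)/2) = floor((22-1)/2) = 10

10 errors


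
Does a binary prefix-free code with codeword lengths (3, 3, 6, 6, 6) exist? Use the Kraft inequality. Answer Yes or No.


Kraft sum = sum(2^(-l_i)) = 0.2969, need <= 1. Result: satisfied (a binary prefix-free code with these lengths exists)

Yes


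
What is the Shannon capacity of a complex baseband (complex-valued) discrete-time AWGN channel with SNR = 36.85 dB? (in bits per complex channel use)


SNR_linear = 10^(36.85/10) = 4841.7237; C = log2(1 + SNR_linear) = log2(1 + 4841.7237) = 12.2416

12.2416 bits/channel use


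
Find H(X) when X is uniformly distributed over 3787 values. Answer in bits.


H = log2(n) = log2(3787) = 11.8868

11.8868 bits


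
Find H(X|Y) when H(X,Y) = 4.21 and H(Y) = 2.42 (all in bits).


H(X|Y) = H(X,Y) - H(Y) = 4.21 - 2.42 = 1.79

1.79 bits


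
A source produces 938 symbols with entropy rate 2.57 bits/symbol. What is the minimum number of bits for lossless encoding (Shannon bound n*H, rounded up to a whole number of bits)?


Minimum bits >= n * H = 938 * 2.57 = 2410.66, rounded up to a whole number of bits = 2411

2411 bits


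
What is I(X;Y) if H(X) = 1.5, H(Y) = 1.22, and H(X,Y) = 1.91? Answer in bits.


I(X;Y) = H(X) + H(Y) - H(X,Y) = 1.5 + 1.22 - 1.91 = 0.81

0.81 bits


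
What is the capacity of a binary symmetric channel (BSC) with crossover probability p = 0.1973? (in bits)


H(p) = -p*log2(p) - (1-p)*log2(1-p) = -0.1973*log2(0.1973) - 0.8027*log2(0.8027) = 0.461985 + 0.254510 = 0.7165. C = 1 - H(p) = 1 - 0.7165 = 0.2835

0.2835 bits


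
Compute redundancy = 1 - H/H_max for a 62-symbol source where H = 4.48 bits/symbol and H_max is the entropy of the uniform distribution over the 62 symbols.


H_max = log2(K) = log2(62) = 5.9542 bits/symbol. Redundancy = 1 - H/H_max = 1 - 4.48/5.9542 = 1 - 0.7524 = 0.2476

0.2476


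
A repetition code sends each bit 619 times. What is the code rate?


Rate = k/n = 1/619

1/619


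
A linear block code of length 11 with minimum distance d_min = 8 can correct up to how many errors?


Correction capability = floor((d-1)/2) = floor((8-1)/2) = 3

3 errors


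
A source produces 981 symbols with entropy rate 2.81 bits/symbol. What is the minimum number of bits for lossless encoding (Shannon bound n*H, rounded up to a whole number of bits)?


Minimum bits >= n * H = 981 * 2.81 = 2756.61, rounded up to a whole number of bits = 2757

2757 bits


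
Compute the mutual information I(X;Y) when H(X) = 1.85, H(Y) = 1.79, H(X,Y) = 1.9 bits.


I(X;Y) = H(X) + H(Y) - H(X,Y) = 1.85 + 1.79 - 1.9 = 1.74

1.74 bits


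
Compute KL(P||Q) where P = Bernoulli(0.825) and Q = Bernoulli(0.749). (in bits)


KL = p*log2(p/q) + (1-p)*log2((1-p)/(1-q)) = 0.825*log2(0.825/0.749) + 0.175*log2(0.175/0.251) = 0.024

0.024 bits


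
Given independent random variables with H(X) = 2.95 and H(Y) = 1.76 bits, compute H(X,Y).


For independent variables, H(X,Y) = H(X) + H(Y) = 2.95 + 1.76 = 4.71

4.71 bits


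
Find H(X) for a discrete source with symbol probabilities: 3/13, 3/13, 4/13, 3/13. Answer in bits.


H = -sum(p_i * log2(p_i)). Terms: -(3/13)*log2(3/13) = 0.488187; -(3/13)*log2(3/13) = 0.488187; -(4/13)*log2(4/13) = 0.523212; -(3/13)*log2(3/13) = 0.488187. H = 0.488187 + 0.488187 + 0.523212 + 0.488187 = 1.9878

1.9878 bits


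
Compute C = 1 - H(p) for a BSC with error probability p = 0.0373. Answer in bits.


H(p) = -p*log2(p) - (1-p)*log2(1-p) = -0.0373*log2(0.0373) - 0.9627*log2(0.9627) = 0.176977 + 0.052796 = 0.2298. C = 1 - H(p) = 1 - 0.2298 = 0.7702

0.7702 bits


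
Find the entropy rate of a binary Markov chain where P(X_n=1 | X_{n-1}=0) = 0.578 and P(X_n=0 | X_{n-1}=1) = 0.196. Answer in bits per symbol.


Stationary distribution: pi_0 = p10/(p01+p10) = 0.2532, pi_1 = 0.7468. Entropy rate H' = pi_0*H(p01) + pi_1*H(p10) = 0.2532*0.9824 + 0.7468*0.7139 = 0.7819

0.7819 bits/symbol


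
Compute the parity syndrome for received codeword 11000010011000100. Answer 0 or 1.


Syndrome = XOR of all bits = 1 XOR 1 XOR 0 XOR 0 XOR 0 XOR 0 XOR 1 XOR 0 XOR 0 XOR 1 XOR 1 XOR 0 XOR 0 XOR 0 XOR 1 XOR 0 XOR 0 = 0

0


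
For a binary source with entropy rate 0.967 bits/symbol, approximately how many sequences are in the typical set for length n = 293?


log2|A_typical| = nH = 293 * 0.967 = 283.331, so |A_typical| ~ 2^283.331 = 1.955e+85

1.955e+85


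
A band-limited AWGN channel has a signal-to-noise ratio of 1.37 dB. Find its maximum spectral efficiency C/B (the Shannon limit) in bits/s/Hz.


SNR_linear = 10^(1.37/10) = 1.3709; C/B = log2(1 + SNR_linear) = log2(1 + 1.3709) = 1.2454

1.2454 bits/s/Hz


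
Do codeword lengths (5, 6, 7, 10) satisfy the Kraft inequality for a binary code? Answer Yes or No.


Kraft sum = sum(2^(-l_i)) = 0.0557, need <= 1. Result: satisfied (a binary prefix-free code with these lengths exists)

Yes


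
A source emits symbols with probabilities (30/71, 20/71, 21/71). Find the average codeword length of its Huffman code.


Huffman construction (repeatedly merge the two least-probable nodes; each merge adds 1 bit to every symbol beneath it): 20/71 + 21/71 = 41/71; 30/71 + 41/71 = 1. Resulting codeword lengths (in the order the probabilities were given): (1, 2, 2). L_avg = sum(p_i * l_i) = 30/71*1 + 20/71*2 + 21/71*2 = 112/71 = 1.5775

1.5775 bits


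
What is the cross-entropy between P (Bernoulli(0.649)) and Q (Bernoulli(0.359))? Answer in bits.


H(P,Q) = -p*log2(q) - (1-p)*log2(1-q). -0.649*log2(0.359) = 0.959186; -0.351*log2(0.641) = 0.225203. H(P,Q) = 0.959186 + 0.225203 = 1.1844

1.1844 bits


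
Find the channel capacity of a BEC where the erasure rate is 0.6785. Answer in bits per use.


C = 1 - epsilon = 1 - 0.6785 = 0.3215

0.3215 bits


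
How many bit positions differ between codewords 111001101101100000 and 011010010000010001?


Count differing positions: ^ . . . ^ ^ ^ ^ ^ ^ . ^ ^ ^ . . . ^ = 11 differences

11


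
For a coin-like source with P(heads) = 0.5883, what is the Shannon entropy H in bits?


H = -p*log2(p) - (1-p)*log2(1-p). -0.5883*log2(0.5883) = 0.450271; -0.4117*log2(0.4117) = 0.527114. H = 0.450271 + 0.527114 = 0.9774

0.9774 bits


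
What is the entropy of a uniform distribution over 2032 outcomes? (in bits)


H = log2(n) = log2(2032) = 10.9887

10.9887 bits


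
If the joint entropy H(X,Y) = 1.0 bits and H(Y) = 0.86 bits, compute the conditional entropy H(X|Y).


H(X|Y) = H(X,Y) - H(Y) = 1.0 - 0.86 = 0.14

0.14 bits


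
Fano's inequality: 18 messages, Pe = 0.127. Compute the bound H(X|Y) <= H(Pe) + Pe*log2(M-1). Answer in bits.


H(Pe) = -Pe*log2(Pe) - (1-Pe)*log2(1-Pe) = -0.127*log2(0.127) - 0.873*log2(0.873) = 0.378092 + 0.171061 = 0.5492. Pe*log2(M-1) = 0.127*log2(17) = 0.519108. Bound = H(Pe) + Pe*log2(M-1) = 0.378092 + 0.171061 + 0.519108 = 1.0683

1.0683 bits


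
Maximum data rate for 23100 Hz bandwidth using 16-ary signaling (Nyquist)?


Rate = 2 * B * log2(M) = 2 * 23100 * 4.0 = 184800.0

184800.0 bps


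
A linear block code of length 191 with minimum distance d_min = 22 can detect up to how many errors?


Detection capability = d_min - 1 = 22 - 1 = 21

21 errors


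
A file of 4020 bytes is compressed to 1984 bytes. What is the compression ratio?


Ratio = original / compressed = 4020 / 1984 = 2.0262

2.0262


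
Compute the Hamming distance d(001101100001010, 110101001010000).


Count differing positions: ^ ^ ^ . . . ^ . ^ . ^ ^ . ^ . = 8 differences

8


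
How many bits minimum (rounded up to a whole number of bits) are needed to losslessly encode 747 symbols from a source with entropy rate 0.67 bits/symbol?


Minimum bits >= n * H = 747 * 0.67 = 500.49, rounded up to a whole number of bits = 501

501 bits


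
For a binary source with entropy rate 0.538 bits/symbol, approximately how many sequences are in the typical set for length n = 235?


log2|A_typical| = nH = 235 * 0.538 = 126.43, so |A_typical| ~ 2^126.43 = 1.146e+38

1.146e+38


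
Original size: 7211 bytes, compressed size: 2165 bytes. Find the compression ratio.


Ratio = original / compressed = 7211 / 2165 = 3.3307

3.3307


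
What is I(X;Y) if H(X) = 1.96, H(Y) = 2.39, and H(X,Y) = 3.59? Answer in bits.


I(X;Y) = H(X) + H(Y) - H(X,Y) = 1.96 + 2.39 - 3.59 = 0.76

0.76 bits


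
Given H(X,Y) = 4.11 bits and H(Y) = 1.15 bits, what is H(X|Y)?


H(X|Y) = H(X,Y) - H(Y) = 4.11 - 1.15 = 2.96

2.96 bits


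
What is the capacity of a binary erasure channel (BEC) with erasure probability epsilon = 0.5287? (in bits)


C = 1 - epsilon = 1 - 0.5287 = 0.4713

0.4713 bits


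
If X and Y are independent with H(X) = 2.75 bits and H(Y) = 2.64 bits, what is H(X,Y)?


For independent variables, H(X,Y) = H(X) + H(Y) = 2.75 + 2.64 = 5.39

5.39 bits


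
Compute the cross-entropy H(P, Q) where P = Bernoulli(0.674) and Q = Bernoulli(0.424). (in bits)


H(P,Q) = -p*log2(q) - (1-p)*log2(1-q). -0.674*log2(0.424) = 0.834320; -0.326*log2(0.576) = 0.259450. H(P,Q) = 0.834320 + 0.259450 = 1.0938

1.0938 bits


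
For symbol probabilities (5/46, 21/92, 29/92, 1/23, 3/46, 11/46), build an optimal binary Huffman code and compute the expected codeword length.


Huffman construction (repeatedly merge the two least-probable nodes; each merge adds 1 bit to every symbol beneath it): 1/23 + 3/46 = 5/46; 5/46 + 5/46 = 5/23; 5/23 + 21/92 = 41/92; 11/46 + 29/92 = 51/92; 41/92 + 51/92 = 1. Resulting codeword lengths (in the order the probabilities were given): (3, 2, 2, 4, 4, 2). L_avg = sum(p_i * l_i) = 5/46*3 + 21/92*2 + 29/92*2 + 1/23*4 + 3/46*4 + 11/46*2 = 107/46 = 2.3261

2.3261 bits


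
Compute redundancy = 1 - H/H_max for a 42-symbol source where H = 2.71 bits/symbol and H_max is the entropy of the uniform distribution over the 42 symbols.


H_max = log2(K) = log2(42) = 5.3923 bits/symbol. Redundancy = 1 - H/H_max = 1 - 2.71/5.3923 = 1 - 0.5026 = 0.4974

0.4974


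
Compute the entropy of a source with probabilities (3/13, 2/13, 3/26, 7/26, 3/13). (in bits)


H = -sum(p_i * log2(p_i)). Terms: -(3/13)*log2(3/13) = 0.488187; -(2/13)*log2(2/13) = 0.415452; -(3/26)*log2(3/26) = 0.359478; -(7/26)*log2(7/26) = 0.509677; -(3/13)*log2(3/13) = 0.488187. H = 0.488187 + 0.415452 + 0.359478 + 0.509677 + 0.488187 = 2.261

2.261 bits


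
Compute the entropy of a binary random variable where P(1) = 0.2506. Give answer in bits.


H = -p*log2(p) - (1-p)*log2(1-p). -0.2506*log2(0.2506) = 0.500333; -0.7494*log2(0.7494) = 0.311894. H = 0.500333 + 0.311894 = 0.8122

0.8122 bits


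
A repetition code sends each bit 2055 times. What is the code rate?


Rate = k/n = 1/2055

1/2055


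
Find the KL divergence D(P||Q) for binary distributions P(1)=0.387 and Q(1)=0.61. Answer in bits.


KL = p*log2(p/q) + (1-p)*log2((1-p)/(1-q)) = 0.387*log2(0.387/0.61) + 0.613*log2(0.613/0.39) = 0.1459

0.1459 bits


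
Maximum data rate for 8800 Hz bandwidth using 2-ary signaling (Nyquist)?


Rate = 2 * B * log2(M) = 2 * 8800 * 1.0 = 17600.0

17600.0 bps


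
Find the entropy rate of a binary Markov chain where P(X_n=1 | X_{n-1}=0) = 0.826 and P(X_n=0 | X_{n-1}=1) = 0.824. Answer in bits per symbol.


Stationary distribution: pi_0 = p10/(p01+p10) = 0.4994, pi_1 = 0.5006. Entropy rate H' = pi_0*H(p01) + pi_1*H(p10) = 0.4994*0.6668 + 0.5006*0.6712 = 0.669

0.669 bits/symbol


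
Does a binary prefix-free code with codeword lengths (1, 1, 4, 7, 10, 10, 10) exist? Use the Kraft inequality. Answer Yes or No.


Kraft sum = sum(2^(-l_i)) = 1.0732, need <= 1. Result: violated (a binary prefix-free code with these lengths cannot exist)

No


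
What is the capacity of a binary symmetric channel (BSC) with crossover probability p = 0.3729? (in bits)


H(p) = -p*log2(p) - (1-p)*log2(1-p) = -0.3729*log2(0.3729) - 0.6271*log2(0.6271) = 0.530689 + 0.422184 = 0.9529. C = 1 - H(p) = 1 - 0.9529 = 0.0471

0.0471 bits


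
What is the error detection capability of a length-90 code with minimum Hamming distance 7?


Detection capability = d_min - 1 = 7 - 1 = 6

6 errors


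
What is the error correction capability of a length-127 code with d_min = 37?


Correction capability = floor((d-1)/2) = floor((37-1)/2) = 18

18 errors


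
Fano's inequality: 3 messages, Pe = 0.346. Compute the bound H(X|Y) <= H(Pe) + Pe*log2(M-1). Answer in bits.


H(Pe) = -Pe*log2(Pe) - (1-Pe)*log2(1-Pe) = -0.346*log2(0.346) - 0.654*log2(0.654) = 0.529780 + 0.400665 = 0.9304. Pe*log2(M-1) = 0.346*log2(2) = 0.346000. Bound = H(Pe) + Pe*log2(M-1) = 0.529780 + 0.400665 + 0.346000 = 1.2764

1.2764 bits


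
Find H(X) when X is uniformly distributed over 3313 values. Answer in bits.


H = log2(n) = log2(3313) = 11.6939

11.6939 bits


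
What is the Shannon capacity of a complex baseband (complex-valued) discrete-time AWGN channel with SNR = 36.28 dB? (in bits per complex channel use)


SNR_linear = 10^(36.28/10) = 4246.1956; C = log2(1 + SNR_linear) = log2(1 + 4246.1956) = 12.0523

12.0523 bits/channel use


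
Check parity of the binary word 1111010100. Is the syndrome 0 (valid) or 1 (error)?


Syndrome = XOR of all bits = 1 XOR 1 XOR 1 XOR 1 XOR 0 XOR 1 XOR 0 XOR 1 XOR 0 XOR 0 = 0

0


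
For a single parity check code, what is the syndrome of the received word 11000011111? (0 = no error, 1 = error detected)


Syndrome = XOR of all bits = 1 XOR 1 XOR 0 XOR 0 XOR 0 XOR 0 XOR 1 XOR 1 XOR 1 XOR 1 XOR 1 = 1

1


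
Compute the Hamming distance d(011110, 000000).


Count differing positions: . ^ ^ ^ ^ . = 4 differences

4


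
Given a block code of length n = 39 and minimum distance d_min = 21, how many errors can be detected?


Detection capability = d_min - 1 = 21 - 1 = 20

20 errors


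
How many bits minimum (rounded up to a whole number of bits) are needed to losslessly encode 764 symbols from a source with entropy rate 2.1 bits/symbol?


Minimum bits >= n * H = 764 * 2.1 = 1604.4, rounded up to a whole number of bits = 1605

1605 bits


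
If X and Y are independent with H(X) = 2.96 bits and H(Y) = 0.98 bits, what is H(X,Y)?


For independent variables, H(X,Y) = H(X) + H(Y) = 2.96 + 0.98 = 3.94

3.94 bits


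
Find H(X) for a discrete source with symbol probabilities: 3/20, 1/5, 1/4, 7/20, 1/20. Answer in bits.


H = -sum(p_i * log2(p_i)). Terms: -(3/20)*log2(3/20) = 0.410545; -(1/5)*log2(1/5) = 0.464386; -(1/4)*log2(1/4) = 0.500000; -(7/20)*log2(7/20) = 0.530101; -(1/20)*log2(1/20) = 0.216096. H = 0.410545 + 0.464386 + 0.500000 + 0.530101 + 0.216096 = 2.1211

2.1211 bits


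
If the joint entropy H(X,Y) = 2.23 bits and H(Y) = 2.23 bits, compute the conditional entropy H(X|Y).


H(X|Y) = H(X,Y) - H(Y) = 2.23 - 2.23 = 0.0

0.0 bits


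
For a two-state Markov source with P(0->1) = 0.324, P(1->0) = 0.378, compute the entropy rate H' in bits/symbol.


Stationary distribution: pi_0 = p10/(p01+p10) = 0.5385, pi_1 = 0.4615. Entropy rate H' = pi_0*H(p01) + pi_1*H(p10) = 0.5385*0.9087 + 0.4615*0.9566 = 0.9308

0.9308 bits/symbol


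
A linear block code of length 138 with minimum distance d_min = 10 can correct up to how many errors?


Correction capability = floor((d-1)/2) = floor((10-1)/2) = 4

4 errors


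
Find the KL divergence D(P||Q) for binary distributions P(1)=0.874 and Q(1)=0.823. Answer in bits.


KL = p*log2(p/q) + (1-p)*log2((1-p)/(1-q)) = 0.874*log2(0.874/0.823) + 0.126*log2(0.126/0.177) = 0.014

0.014 bits


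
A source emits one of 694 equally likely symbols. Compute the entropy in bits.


H = log2(n) = log2(694) = 9.4388

9.4388 bits


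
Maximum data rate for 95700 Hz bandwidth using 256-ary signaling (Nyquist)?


Rate = 2 * B * log2(M) = 2 * 95700 * 8.0 = 1531200.0

1531200.0 bps


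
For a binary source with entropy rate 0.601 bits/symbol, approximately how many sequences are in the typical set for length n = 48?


log2|A_typical| = nH = 48 * 0.601 = 28.848, so |A_typical| ~ 2^28.848 = 4.832e+08

4.832e+08


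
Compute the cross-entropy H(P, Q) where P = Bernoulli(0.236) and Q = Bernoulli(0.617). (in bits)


H(P,Q) = -p*log2(q) - (1-p)*log2(1-q). -0.236*log2(0.617) = 0.164411; -0.764*log2(0.383) = 1.057822. H(P,Q) = 0.164411 + 1.057822 = 1.2222

1.2222 bits


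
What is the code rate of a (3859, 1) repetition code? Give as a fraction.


Rate = k/n = 1/3859

1/3859


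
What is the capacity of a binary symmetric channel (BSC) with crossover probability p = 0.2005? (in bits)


H(p) = -p*log2(p) - (1-p)*log2(1-p) = -0.2005*log2(0.2005) - 0.7995*log2(0.7995) = 0.464824 + 0.258103 = 0.7229. C = 1 - H(p) = 1 - 0.7229 = 0.2771

0.2771 bits


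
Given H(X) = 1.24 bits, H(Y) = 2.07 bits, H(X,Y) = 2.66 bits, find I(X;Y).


I(X;Y) = H(X) + H(Y) - H(X,Y) = 1.24 + 2.07 - 2.66 = 0.65

0.65 bits


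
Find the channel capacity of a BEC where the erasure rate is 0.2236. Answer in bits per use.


C = 1 - epsilon = 1 - 0.2236 = 0.7764

0.7764 bits


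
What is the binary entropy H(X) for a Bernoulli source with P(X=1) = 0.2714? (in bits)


H = -p*log2(p) - (1-p)*log2(1-p). -0.2714*log2(0.2714) = 0.510641; -0.7286*log2(0.7286) = 0.332825. H = 0.510641 + 0.332825 = 0.8435

0.8435 bits


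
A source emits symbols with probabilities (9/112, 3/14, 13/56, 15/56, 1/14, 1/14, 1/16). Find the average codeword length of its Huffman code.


Huffman construction (repeatedly merge the two least-probable nodes; each merge adds 1 bit to every symbol beneath it): 1/16 + 1/14 = 15/112; 1/14 + 9/112 = 17/112; 15/112 + 17/112 = 2/7; 3/14 + 13/56 = 25/56; 15/56 + 2/7 = 31/56; 25/56 + 31/56 = 1. Resulting codeword lengths (in the order the probabilities were given): (4, 2, 2, 2, 4, 4, 4). L_avg = sum(p_i * l_i) = 9/112*4 + 3/14*2 + 13/56*2 + 15/56*2 + 1/14*4 + 1/14*4 + 1/16*4 = 18/7 = 2.5714

2.5714 bits


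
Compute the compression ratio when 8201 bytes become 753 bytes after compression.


Ratio = original / compressed = 8201 / 753 = 10.8911

10.8911


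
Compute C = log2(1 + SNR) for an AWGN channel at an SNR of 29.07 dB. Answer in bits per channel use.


SNR_linear = 10^(29.07/10) = 807.235; C = log2(1 + SNR_linear) = log2(1 + 807.235) = 9.6586

9.6586 bits/channel use


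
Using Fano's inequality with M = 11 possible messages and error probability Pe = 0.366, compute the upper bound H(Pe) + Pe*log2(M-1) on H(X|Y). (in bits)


H(Pe) = -Pe*log2(Pe) - (1-Pe)*log2(1-Pe) = -0.366*log2(0.366) - 0.634*log2(0.634) = 0.530731 + 0.416820 = 0.9476. Pe*log2(M-1) = 0.366*log2(10) = 1.215826. Bound = H(Pe) + Pe*log2(M-1) = 0.530731 + 0.416820 + 1.215826 = 2.1634

2.1634 bits


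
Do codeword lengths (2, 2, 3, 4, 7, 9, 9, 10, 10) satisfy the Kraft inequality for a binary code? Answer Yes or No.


Kraft sum = sum(2^(-l_i)) = 0.7012, need <= 1. Result: satisfied (a binary prefix-free code with these lengths exists)

Yes


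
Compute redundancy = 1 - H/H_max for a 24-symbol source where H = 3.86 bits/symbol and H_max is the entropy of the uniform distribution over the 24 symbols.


H_max = log2(K) = log2(24) = 4.585 bits/symbol. Redundancy = 1 - H/H_max = 1 - 3.86/4.585 = 1 - 0.8419 = 0.1581

0.1581


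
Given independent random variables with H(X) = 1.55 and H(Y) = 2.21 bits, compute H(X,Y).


For independent variables, H(X,Y) = H(X) + H(Y) = 1.55 + 2.21 = 3.76

3.76 bits


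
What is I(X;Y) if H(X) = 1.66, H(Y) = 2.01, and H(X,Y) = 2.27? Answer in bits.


I(X;Y) = H(X) + H(Y) - H(X,Y) = 1.66 + 2.01 - 2.27 = 1.4

1.4 bits


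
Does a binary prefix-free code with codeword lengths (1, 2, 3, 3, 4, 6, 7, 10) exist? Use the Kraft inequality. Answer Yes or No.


Kraft sum = sum(2^(-l_i)) = 1.0869, need <= 1. Result: violated (a binary prefix-free code with these lengths cannot exist)

No


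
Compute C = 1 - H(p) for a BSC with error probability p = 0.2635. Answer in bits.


H(p) = -p*log2(p) - (1-p)*log2(1-p) = -0.2635*log2(0.2635) - 0.7365*log2(0.7365) = 0.507007 + 0.324975 = 0.832. C = 1 - H(p) = 1 - 0.832 = 0.168

0.168 bits


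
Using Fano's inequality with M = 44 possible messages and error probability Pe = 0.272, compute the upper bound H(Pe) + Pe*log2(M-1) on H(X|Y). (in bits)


H(Pe) = -Pe*log2(Pe) - (1-Pe)*log2(1-Pe) = -0.272*log2(0.272) - 0.728*log2(0.728) = 0.510903 + 0.333416 = 0.8443. Pe*log2(M-1) = 0.272*log2(43) = 1.475944. Bound = H(Pe) + Pe*log2(M-1) = 0.510903 + 0.333416 + 1.475944 = 2.3203

2.3203 bits


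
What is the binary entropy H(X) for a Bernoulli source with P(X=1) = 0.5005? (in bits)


H = -p*log2(p) - (1-p)*log2(1-p). -0.5005*log2(0.5005) = 0.499778; -0.4995*log2(0.4995) = 0.500221. H = 0.499778 + 0.500221 = 1.0

1.0 bits


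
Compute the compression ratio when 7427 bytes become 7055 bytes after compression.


Ratio = original / compressed = 7427 / 7055 = 1.0527

1.0527


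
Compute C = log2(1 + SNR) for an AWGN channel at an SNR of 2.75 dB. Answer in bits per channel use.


SNR_linear = 10^(2.75/10) = 1.8836; C = log2(1 + SNR_linear) = log2(1 + 1.8836) = 1.5279

1.5279 bits/channel use


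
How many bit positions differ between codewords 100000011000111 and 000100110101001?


Count differing positions: ^ . . ^ . . ^ . ^ ^ . ^ ^ ^ . = 8 differences

8


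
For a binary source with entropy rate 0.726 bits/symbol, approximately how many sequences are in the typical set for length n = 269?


log2|A_typical| = nH = 269 * 0.726 = 195.294, so |A_typical| ~ 2^195.294 = 6.157e+58

6.157e+58


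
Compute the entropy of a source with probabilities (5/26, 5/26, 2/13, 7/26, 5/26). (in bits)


H = -sum(p_i * log2(p_i)). Terms: -(5/26)*log2(5/26) = 0.457406; -(5/26)*log2(5/26) = 0.457406; -(2/13)*log2(2/13) = 0.415452; -(7/26)*log2(7/26) = 0.509677; -(5/26)*log2(5/26) = 0.457406. H = 0.457406 + 0.457406 + 0.415452 + 0.509677 + 0.457406 = 2.2973

2.2973 bits


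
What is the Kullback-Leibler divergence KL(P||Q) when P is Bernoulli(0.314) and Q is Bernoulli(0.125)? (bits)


KL = p*log2(p/q) + (1-p)*log2((1-p)/(1-q)) = 0.314*log2(0.314/0.125) + 0.686*log2(0.686/0.875) = 0.1764

0.1764 bits


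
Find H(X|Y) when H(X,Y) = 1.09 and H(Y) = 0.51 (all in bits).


H(X|Y) = H(X,Y) - H(Y) = 1.09 - 0.51 = 0.58

0.58 bits


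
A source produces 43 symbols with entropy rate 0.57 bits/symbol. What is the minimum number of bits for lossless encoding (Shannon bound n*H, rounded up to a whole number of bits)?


Minimum bits >= n * H = 43 * 0.57 = 24.51, rounded up to a whole number of bits = 25

25 bits


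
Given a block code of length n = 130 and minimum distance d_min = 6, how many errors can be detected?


Detection capability = d_min - 1 = 6 - 1 = 5

5 errors


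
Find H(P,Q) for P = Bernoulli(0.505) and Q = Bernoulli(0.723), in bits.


H(P,Q) = -p*log2(q) - (1-p)*log2(1-q). -0.505*log2(0.723) = 0.236306; -0.495*log2(0.277) = 0.916761. H(P,Q) = 0.236306 + 0.916761 = 1.1531

1.1531 bits


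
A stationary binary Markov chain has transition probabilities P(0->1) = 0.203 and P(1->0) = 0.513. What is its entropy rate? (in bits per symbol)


Stationary distribution: pi_0 = p10/(p01+p10) = 0.7165, pi_1 = 0.2835. Entropy rate H' = pi_0*H(p01) + pi_1*H(p10) = 0.7165*0.7279 + 0.2835*0.9995 = 0.8049

0.8049 bits/symbol


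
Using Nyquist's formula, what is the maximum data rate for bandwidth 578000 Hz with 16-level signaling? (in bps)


Rate = 2 * B * log2(M) = 2 * 578000 * 4.0 = 4624000.0

4624000.0 bps
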